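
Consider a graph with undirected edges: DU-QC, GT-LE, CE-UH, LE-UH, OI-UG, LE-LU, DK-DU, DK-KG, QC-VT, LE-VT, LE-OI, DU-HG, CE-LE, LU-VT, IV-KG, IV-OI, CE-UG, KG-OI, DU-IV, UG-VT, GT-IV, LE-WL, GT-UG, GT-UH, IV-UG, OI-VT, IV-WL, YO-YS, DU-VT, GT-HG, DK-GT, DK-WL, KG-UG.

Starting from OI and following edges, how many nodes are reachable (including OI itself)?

15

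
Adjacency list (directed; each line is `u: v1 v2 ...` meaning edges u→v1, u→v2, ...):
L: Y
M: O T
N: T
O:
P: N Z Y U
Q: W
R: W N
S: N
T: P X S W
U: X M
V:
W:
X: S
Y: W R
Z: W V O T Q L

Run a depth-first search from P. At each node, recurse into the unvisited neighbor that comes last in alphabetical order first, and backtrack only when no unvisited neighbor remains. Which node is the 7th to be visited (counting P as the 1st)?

Visit P
P → Z
Z → W
Z → V
Z → T
T → X
X → S
S → N
Z → Q
Z → O
Z → L
L → Y
Y → R
P → U
U → M

Visit order: P, Z, W, V, T, X, S, N, Q, O, L, Y, R, U, M

S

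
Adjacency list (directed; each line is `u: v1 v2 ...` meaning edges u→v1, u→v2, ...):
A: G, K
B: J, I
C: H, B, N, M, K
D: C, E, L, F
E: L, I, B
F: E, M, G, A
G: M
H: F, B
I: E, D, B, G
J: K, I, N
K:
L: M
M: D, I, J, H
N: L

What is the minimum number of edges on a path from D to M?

Level 0: D
Level 1: C, E, F, L
Level 2: A, B, G, H, I, K, M, N
Level 3: J
M first appears at level 2.

2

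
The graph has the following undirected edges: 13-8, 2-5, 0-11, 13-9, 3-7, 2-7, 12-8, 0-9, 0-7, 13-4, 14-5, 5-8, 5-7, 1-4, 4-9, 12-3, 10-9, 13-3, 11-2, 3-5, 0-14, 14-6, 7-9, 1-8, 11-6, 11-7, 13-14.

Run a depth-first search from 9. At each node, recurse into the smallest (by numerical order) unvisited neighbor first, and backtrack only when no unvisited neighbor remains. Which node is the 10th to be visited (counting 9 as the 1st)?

Visit 9
9 → 0
0 → 7
7 → 2
2 → 5
5 → 3
3 → 12
12 → 8
8 → 1
1 → 4
4 → 13
13 → 14
14 → 6
6 → 11
9 → 10

Visit order: 9, 0, 7, 2, 5, 3, 12, 8, 1, 4, 13, 14, 6, 11, 10

4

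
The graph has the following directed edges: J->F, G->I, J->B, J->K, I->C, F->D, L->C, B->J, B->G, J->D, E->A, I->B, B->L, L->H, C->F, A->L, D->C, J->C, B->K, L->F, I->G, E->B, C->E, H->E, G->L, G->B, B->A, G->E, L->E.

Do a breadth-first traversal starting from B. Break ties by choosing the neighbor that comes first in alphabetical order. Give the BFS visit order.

Visit B; enqueue A, G, J, K, L → queue [A, G, J, K, L]
Visit A → queue [G, J, K, L]
Visit G; enqueue E, I → queue [J, K, L, E, I]
Visit J; enqueue C, D, F → queue [K, L, E, I, C, D, F]
Visit K → queue [L, E, I, C, D, F]
Visit L; enqueue H → queue [E, I, C, D, F, H]
Visit E → queue [I, C, D, F, H]
Visit I → queue [C, D, F, H]
Visit C → queue [D, F, H]
Visit D → queue [F, H]
Visit F → queue [H]
Visit H → queue []

B -> A -> G -> J -> K -> L -> E -> I -> C -> D -> F -> H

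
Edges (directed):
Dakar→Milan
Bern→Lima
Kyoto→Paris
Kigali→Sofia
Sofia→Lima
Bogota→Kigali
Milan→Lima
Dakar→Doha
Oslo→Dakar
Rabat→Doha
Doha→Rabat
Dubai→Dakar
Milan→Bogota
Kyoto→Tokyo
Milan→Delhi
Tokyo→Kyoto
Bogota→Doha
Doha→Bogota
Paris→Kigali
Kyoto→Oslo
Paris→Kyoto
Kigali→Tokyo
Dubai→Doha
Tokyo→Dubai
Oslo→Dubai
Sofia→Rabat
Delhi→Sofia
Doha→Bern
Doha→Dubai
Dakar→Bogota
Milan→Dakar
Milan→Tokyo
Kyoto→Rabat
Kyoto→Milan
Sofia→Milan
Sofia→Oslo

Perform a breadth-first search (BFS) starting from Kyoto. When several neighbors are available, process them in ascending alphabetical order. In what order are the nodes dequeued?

Kyoto -> Milan -> Oslo -> Paris -> Rabat -> Tokyo -> Bogota -> Dakar -> Delhi -> Lima -> Dubai -> Kigali -> Doha -> Sofia -> Bern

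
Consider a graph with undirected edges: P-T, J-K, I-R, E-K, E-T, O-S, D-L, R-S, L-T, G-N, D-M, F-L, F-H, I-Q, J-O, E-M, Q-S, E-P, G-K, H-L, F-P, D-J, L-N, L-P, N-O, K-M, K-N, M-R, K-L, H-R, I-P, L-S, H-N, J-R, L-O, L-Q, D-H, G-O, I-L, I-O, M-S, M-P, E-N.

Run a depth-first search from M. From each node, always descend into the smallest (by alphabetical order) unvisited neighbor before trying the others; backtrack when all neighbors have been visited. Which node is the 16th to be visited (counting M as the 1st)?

S

Visit M
M → D
D → H
H → F
F → L
L → I
I → O
O → G
G → K
K → E
E → N
E → P
P → T
K → J
J → R
R → S
S → Q

Visit order: M, D, H, F, L, I, O, G, K, E, N, P, T, J, R, S, Q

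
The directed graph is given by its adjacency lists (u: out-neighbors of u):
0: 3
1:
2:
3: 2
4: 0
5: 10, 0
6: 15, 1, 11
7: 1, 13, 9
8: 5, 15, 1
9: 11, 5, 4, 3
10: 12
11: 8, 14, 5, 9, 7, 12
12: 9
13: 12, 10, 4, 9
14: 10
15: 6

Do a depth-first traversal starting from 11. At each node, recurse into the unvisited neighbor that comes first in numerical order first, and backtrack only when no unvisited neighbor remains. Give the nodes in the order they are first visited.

11, 5, 0, 3, 2, 10, 12, 9, 4, 7, 1, 13, 8, 15, 6, 14

Visit 11
11 → 5
5 → 0
0 → 3
3 → 2
5 → 10
10 → 12
12 → 9
9 → 4
11 → 7
7 → 1
7 → 13
11 → 8
8 → 15
15 → 6
11 → 14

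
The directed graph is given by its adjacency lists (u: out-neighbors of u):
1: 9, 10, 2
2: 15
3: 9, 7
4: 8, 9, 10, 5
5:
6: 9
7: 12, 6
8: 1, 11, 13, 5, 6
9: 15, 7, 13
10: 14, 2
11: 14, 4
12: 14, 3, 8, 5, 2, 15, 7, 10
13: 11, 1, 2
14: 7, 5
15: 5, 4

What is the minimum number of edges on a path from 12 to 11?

Level 0: 12
Level 1: 2, 3, 5, 7, 8, 10, 14, 15
Level 2: 1, 4, 6, 9, 11, 13
11 first appears at level 2.

2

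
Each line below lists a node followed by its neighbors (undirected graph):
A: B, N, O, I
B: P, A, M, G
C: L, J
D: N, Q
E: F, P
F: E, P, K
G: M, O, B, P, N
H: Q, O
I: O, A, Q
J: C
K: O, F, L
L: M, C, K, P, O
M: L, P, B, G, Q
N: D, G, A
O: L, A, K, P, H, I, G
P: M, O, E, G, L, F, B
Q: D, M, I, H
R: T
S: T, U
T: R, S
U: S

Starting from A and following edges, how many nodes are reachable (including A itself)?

BFS from A visits: A, B, N, O, I, P, M, G, D, L, K, H, Q, E, F, C, J
Reachable nodes: 17 of 21 total.

17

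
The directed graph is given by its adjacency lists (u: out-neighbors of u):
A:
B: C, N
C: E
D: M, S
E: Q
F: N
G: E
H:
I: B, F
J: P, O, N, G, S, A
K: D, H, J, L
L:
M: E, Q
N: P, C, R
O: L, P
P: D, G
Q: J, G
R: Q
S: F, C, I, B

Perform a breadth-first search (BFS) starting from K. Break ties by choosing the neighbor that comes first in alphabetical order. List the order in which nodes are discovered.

K, D, H, J, L, M, S, A, G, N, O, P, E, Q, B, C, F, I, R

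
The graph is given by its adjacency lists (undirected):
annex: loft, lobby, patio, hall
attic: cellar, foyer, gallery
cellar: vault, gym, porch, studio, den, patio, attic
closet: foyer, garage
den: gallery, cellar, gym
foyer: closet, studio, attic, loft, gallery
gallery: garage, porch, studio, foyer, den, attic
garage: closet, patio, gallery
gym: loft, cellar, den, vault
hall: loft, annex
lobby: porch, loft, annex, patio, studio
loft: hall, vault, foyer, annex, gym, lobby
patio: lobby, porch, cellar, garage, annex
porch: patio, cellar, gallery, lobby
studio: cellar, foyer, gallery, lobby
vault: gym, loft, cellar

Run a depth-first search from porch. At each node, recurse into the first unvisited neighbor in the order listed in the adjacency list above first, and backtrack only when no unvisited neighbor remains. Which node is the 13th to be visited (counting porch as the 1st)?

garage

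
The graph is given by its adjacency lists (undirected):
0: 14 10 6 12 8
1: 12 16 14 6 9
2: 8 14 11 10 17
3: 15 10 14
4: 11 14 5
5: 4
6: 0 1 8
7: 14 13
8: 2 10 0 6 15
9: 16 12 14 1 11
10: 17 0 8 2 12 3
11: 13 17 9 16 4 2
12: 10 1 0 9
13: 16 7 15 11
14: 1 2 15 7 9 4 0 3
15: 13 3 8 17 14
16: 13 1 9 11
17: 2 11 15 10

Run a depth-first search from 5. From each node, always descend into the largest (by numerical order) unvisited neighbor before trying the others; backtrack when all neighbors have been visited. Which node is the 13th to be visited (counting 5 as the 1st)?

8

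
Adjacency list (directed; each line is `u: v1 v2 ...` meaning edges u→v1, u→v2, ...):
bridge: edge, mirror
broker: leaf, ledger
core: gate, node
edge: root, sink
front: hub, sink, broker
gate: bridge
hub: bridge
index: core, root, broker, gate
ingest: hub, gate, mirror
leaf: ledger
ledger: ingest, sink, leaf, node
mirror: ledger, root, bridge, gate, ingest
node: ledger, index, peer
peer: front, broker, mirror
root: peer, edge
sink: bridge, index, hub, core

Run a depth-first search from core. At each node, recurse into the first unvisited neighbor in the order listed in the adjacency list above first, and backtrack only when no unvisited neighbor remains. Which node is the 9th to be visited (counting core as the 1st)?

sink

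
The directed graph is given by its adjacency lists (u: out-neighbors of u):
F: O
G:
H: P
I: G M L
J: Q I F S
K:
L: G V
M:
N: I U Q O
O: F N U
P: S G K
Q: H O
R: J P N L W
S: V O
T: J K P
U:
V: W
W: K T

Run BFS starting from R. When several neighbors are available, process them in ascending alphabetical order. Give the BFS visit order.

R -> J -> L -> N -> P -> W -> F -> I -> Q -> S -> G -> V -> O -> U -> K -> T -> M -> H

Visit R; enqueue J, L, N, P, W → queue [J, L, N, P, W]
Visit J; enqueue F, I, Q, S → queue [L, N, P, W, F, I, Q, S]
Visit L; enqueue G, V → queue [N, P, W, F, I, Q, S, G, V]
Visit N; enqueue O, U → queue [P, W, F, I, Q, S, G, V, O, U]
Visit P; enqueue K → queue [W, F, I, Q, S, G, V, O, U, K]
Visit W; enqueue T → queue [F, I, Q, S, G, V, O, U, K, T]
Visit F → queue [I, Q, S, G, V, O, U, K, T]
Visit I; enqueue M → queue [Q, S, G, V, O, U, K, T, M]
Visit Q; enqueue H → queue [S, G, V, O, U, K, T, M, H]
Visit S → queue [G, V, O, U, K, T, M, H]
Visit G → queue [V, O, U, K, T, M, H]
Visit V → queue [O, U, K, T, M, H]
Visit O → queue [U, K, T, M, H]
Visit U → queue [K, T, M, H]
Visit K → queue [T, M, H]
Visit T → queue [M, H]
Visit M → queue [H]
Visit H → queue []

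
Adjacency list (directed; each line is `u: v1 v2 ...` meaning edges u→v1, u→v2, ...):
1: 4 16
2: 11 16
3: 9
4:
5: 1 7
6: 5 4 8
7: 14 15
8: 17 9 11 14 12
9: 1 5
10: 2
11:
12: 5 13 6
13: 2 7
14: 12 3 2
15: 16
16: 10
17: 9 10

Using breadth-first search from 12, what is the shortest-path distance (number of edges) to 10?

4

Level 0: 12
Level 1: 5, 6, 13
Level 2: 1, 2, 4, 7, 8
Level 3: 9, 11, 14, 15, 16, 17
Level 4: 3, 10
10 first appears at level 4.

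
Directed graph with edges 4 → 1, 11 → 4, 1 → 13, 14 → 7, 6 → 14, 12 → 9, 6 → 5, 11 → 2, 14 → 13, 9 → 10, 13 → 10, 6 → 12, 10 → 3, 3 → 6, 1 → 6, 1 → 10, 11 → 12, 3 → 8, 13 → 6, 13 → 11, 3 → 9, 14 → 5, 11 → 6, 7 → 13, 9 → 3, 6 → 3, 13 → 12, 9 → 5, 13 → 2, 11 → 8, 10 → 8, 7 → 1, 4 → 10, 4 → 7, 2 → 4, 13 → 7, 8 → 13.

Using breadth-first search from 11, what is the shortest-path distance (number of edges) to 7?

2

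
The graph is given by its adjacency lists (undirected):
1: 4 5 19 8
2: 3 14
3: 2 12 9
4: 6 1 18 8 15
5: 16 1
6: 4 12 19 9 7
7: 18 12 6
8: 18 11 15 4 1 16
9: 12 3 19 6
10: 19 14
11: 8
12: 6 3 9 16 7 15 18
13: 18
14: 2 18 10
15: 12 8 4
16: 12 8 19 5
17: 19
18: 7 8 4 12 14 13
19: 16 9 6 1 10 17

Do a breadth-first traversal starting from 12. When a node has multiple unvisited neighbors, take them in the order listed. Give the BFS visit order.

12 → 6 → 3 → 9 → 16 → 7 → 15 → 18 → 4 → 19 → 2 → 8 → 5 → 14 → 13 → 1 → 10 → 17 → 11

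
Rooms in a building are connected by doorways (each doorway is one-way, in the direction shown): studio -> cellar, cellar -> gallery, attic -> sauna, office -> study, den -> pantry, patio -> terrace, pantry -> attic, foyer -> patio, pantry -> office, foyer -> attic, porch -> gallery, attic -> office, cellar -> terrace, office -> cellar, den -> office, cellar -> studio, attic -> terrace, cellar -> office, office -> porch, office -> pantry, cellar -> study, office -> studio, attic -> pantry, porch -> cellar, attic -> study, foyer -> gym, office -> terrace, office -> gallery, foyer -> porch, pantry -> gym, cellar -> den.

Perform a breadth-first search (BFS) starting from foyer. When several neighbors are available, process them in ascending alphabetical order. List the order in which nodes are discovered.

Visit foyer; enqueue attic, gym, patio, porch → queue [attic, gym, patio, porch]
Visit attic; enqueue office, pantry, sauna, study, terrace → queue [gym, patio, porch, office, pantry, sauna, study, terrace]
Visit gym → queue [patio, porch, office, pantry, sauna, study, terrace]
Visit patio → queue [porch, office, pantry, sauna, study, terrace]
Visit porch; enqueue cellar, gallery → queue [office, pantry, sauna, study, terrace, cellar, gallery]
Visit office; enqueue studio → queue [pantry, sauna, study, terrace, cellar, gallery, studio]
Visit pantry → queue [sauna, study, terrace, cellar, gallery, studio]
Visit sauna → queue [study, terrace, cellar, gallery, studio]
Visit study → queue [terrace, cellar, gallery, studio]
Visit terrace → queue [cellar, gallery, studio]
Visit cellar; enqueue den → queue [gallery, studio, den]
Visit gallery → queue [studio, den]
Visit studio → queue [den]
Visit den → queue []

foyer attic gym patio porch office pantry sauna study terrace cellar gallery studio den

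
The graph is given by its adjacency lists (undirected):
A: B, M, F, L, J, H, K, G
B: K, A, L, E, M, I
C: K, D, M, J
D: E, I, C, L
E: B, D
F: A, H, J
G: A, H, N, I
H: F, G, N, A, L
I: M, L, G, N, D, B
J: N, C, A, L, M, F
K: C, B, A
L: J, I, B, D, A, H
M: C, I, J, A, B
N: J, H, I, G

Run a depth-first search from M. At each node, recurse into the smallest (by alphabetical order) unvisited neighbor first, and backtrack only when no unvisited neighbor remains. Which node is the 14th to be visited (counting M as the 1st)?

K

Visit M
M → A
A → B
B → E
E → D
D → C
C → J
J → F
F → H
H → G
G → I
I → L
I → N
C → K

Visit order: M, A, B, E, D, C, J, F, H, G, I, L, N, K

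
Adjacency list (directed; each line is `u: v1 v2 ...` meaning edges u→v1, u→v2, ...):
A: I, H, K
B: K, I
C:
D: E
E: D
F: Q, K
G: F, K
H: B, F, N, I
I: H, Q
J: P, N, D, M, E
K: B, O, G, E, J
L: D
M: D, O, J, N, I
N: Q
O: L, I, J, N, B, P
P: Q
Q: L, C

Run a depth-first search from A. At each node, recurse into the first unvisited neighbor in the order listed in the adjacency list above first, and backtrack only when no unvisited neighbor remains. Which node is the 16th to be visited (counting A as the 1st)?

G

Visit A
A → I
I → H
H → B
B → K
K → O
O → L
L → D
D → E
O → J
J → P
P → Q
Q → C
J → N
J → M
K → G
G → F

Visit order: A, I, H, B, K, O, L, D, E, J, P, Q, C, N, M, G, F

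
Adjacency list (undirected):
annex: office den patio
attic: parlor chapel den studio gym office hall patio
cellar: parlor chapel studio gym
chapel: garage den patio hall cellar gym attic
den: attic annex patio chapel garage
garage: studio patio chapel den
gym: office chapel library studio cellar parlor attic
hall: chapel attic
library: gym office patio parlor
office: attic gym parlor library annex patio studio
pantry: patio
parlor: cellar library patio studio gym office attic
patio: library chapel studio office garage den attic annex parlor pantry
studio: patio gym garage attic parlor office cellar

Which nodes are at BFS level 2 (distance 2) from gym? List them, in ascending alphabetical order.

annex, den, garage, hall, patio

Level 0: gym
Level 1: attic, cellar, chapel, library, office, parlor, studio
Level 2: annex, den, garage, hall, patio
Level 3: pantry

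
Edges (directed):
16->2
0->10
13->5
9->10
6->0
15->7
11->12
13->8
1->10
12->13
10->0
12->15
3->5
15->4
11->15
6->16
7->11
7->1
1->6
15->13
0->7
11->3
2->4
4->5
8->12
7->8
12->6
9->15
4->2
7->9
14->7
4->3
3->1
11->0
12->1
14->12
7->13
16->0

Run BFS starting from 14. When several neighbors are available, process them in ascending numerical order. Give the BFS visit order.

14 -> 7 -> 12 -> 1 -> 8 -> 9 -> 11 -> 13 -> 6 -> 15 -> 10 -> 0 -> 3 -> 5 -> 16 -> 4 -> 2

Visit 14; enqueue 7, 12 → queue [7, 12]
Visit 7; enqueue 1, 8, 9, 11, 13 → queue [12, 1, 8, 9, 11, 13]
Visit 12; enqueue 6, 15 → queue [1, 8, 9, 11, 13, 6, 15]
Visit 1; enqueue 10 → queue [8, 9, 11, 13, 6, 15, 10]
Visit 8 → queue [9, 11, 13, 6, 15, 10]
Visit 9 → queue [11, 13, 6, 15, 10]
Visit 11; enqueue 0, 3 → queue [13, 6, 15, 10, 0, 3]
Visit 13; enqueue 5 → queue [6, 15, 10, 0, 3, 5]
Visit 6; enqueue 16 → queue [15, 10, 0, 3, 5, 16]
Visit 15; enqueue 4 → queue [10, 0, 3, 5, 16, 4]
Visit 10 → queue [0, 3, 5, 16, 4]
Visit 0 → queue [3, 5, 16, 4]
Visit 3 → queue [5, 16, 4]
Visit 5 → queue [16, 4]
Visit 16; enqueue 2 → queue [4, 2]
Visit 4 → queue [2]
Visit 2 → queue []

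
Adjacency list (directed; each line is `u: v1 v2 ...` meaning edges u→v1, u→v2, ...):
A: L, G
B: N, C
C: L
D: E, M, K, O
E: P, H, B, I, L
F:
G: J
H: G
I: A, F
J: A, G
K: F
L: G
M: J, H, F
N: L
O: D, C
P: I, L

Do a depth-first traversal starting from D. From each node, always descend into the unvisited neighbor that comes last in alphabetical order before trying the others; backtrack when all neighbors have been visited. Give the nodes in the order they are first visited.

Visit D
D → O
O → C
C → L
L → G
G → J
J → A
D → M
M → H
M → F
D → K
D → E
E → P
P → I
E → B
B → N

D, O, C, L, G, J, A, M, H, F, K, E, P, I, B, N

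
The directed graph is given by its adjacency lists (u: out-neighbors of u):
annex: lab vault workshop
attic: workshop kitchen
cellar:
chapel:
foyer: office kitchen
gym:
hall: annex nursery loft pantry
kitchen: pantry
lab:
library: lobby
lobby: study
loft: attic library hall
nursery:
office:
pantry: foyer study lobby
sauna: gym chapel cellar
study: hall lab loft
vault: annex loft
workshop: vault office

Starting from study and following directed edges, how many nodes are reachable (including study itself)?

15

BFS from study visits: study, hall, lab, loft, annex, nursery, pantry, attic, library, vault, workshop, foyer, lobby, kitchen, office
Reachable nodes: 15 of 19 total.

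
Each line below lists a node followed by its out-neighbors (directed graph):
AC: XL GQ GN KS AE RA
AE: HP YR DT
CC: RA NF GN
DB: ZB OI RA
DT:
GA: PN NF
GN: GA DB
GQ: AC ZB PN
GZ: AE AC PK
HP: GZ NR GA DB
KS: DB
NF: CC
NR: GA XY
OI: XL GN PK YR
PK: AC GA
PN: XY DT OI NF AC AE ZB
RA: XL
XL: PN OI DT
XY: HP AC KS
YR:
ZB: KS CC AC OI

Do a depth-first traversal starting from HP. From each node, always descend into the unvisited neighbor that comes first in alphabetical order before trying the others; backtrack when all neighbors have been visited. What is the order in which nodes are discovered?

Visit HP
HP → DB
DB → OI
OI → GN
GN → GA
GA → NF
NF → CC
CC → RA
RA → XL
XL → DT
XL → PN
PN → AC
AC → AE
AE → YR
AC → GQ
GQ → ZB
ZB → KS
PN → XY
OI → PK
HP → GZ
HP → NR

HP DB OI GN GA NF CC RA XL DT PN AC AE YR GQ ZB KS XY PK GZ NR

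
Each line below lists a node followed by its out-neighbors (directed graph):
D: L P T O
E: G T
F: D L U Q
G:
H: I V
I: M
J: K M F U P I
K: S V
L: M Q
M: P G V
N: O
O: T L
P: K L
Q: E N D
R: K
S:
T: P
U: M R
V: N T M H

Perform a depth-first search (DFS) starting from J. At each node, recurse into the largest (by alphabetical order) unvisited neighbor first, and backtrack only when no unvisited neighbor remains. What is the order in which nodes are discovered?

Visit J
J → U
U → R
R → K
K → V
V → T
T → P
P → L
L → Q
Q → N
N → O
Q → E
E → G
Q → D
L → M
V → H
H → I
K → S
J → F

J, U, R, K, V, T, P, L, Q, N, O, E, G, D, M, H, I, S, F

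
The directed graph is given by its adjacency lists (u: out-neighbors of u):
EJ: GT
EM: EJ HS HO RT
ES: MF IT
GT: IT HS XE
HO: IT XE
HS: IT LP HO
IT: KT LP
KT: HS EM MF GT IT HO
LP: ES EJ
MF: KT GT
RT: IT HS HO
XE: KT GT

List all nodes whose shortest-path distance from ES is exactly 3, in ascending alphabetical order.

EJ, EM, HO, HS, XE

Level 0: ES
Level 1: IT, MF
Level 2: GT, KT, LP
Level 3: EJ, EM, HO, HS, XE
Level 4: RT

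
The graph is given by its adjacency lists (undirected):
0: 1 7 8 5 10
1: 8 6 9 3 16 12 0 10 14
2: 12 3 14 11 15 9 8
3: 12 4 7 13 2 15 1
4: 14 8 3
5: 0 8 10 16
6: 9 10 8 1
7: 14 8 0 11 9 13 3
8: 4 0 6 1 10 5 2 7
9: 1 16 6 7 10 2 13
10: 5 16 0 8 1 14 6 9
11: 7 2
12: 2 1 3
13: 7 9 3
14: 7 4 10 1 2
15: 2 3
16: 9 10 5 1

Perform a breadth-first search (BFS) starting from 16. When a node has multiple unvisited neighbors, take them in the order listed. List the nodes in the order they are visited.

16 → 9 → 10 → 5 → 1 → 6 → 7 → 2 → 13 → 0 → 8 → 14 → 3 → 12 → 11 → 15 → 4

Visit 16; enqueue 9, 10, 5, 1 → queue [9, 10, 5, 1]
Visit 9; enqueue 6, 7, 2, 13 → queue [10, 5, 1, 6, 7, 2, 13]
Visit 10; enqueue 0, 8, 14 → queue [5, 1, 6, 7, 2, 13, 0, 8, 14]
Visit 5 → queue [1, 6, 7, 2, 13, 0, 8, 14]
Visit 1; enqueue 3, 12 → queue [6, 7, 2, 13, 0, 8, 14, 3, 12]
Visit 6 → queue [7, 2, 13, 0, 8, 14, 3, 12]
Visit 7; enqueue 11 → queue [2, 13, 0, 8, 14, 3, 12, 11]
Visit 2; enqueue 15 → queue [13, 0, 8, 14, 3, 12, 11, 15]
Visit 13 → queue [0, 8, 14, 3, 12, 11, 15]
Visit 0 → queue [8, 14, 3, 12, 11, 15]
Visit 8; enqueue 4 → queue [14, 3, 12, 11, 15, 4]
Visit 14 → queue [3, 12, 11, 15, 4]
Visit 3 → queue [12, 11, 15, 4]
Visit 12 → queue [11, 15, 4]
Visit 11 → queue [15, 4]
Visit 15 → queue [4]
Visit 4 → queue []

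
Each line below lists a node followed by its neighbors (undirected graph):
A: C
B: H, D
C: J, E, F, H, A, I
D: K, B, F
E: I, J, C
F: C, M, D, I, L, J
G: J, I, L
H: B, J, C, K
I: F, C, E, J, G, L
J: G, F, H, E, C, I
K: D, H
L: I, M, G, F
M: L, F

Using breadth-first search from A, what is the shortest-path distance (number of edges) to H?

2

Level 0: A
Level 1: C
Level 2: E, F, H, I, J
Level 3: B, D, G, K, L, M
H first appears at level 2.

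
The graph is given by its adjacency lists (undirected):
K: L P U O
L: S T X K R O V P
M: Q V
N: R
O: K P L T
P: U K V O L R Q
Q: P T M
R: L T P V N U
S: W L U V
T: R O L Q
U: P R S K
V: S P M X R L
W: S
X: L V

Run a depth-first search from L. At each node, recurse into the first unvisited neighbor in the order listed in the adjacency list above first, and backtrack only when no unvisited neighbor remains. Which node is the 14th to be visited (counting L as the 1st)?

Visit L
L → S
S → W
S → U
U → P
P → K
K → O
O → T
T → R
R → V
V → M
M → Q
V → X
R → N

Visit order: L, S, W, U, P, K, O, T, R, V, M, Q, X, N

N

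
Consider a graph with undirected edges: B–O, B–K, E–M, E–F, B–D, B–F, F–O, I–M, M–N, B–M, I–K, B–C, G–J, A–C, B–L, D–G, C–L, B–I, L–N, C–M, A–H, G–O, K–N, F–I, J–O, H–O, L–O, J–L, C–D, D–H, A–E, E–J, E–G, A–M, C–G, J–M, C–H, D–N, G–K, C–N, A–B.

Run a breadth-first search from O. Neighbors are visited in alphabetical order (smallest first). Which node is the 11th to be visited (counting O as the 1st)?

Visit O; enqueue B, F, G, H, J, L → queue [B, F, G, H, J, L]
Visit B; enqueue A, C, D, I, K, M → queue [F, G, H, J, L, A, C, D, I, K, M]
Visit F; enqueue E → queue [G, H, J, L, A, C, D, I, K, M, E]
Visit G → queue [H, J, L, A, C, D, I, K, M, E]
Visit H → queue [J, L, A, C, D, I, K, M, E]
Visit J → queue [L, A, C, D, I, K, M, E]
Visit L; enqueue N → queue [A, C, D, I, K, M, E, N]
Visit A → queue [C, D, I, K, M, E, N]
Visit C → queue [D, I, K, M, E, N]
Visit D → queue [I, K, M, E, N]
Visit I → queue [K, M, E, N]
Visit K → queue [M, E, N]
Visit M → queue [E, N]
Visit E → queue [N]
Visit N → queue []

Visit order: O, B, F, G, H, J, L, A, C, D, I, K, M, E, N

I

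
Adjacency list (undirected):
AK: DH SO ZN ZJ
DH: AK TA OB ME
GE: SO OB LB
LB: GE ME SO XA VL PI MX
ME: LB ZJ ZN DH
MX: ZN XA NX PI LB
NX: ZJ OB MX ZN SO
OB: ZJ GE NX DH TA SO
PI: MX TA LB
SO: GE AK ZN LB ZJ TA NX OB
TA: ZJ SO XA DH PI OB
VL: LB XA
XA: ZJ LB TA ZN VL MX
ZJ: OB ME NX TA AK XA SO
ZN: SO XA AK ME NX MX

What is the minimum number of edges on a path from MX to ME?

Level 0: MX
Level 1: LB, NX, PI, XA, ZN
Level 2: AK, GE, ME, OB, SO, TA, VL, ZJ
Level 3: DH
ME first appears at level 2.

2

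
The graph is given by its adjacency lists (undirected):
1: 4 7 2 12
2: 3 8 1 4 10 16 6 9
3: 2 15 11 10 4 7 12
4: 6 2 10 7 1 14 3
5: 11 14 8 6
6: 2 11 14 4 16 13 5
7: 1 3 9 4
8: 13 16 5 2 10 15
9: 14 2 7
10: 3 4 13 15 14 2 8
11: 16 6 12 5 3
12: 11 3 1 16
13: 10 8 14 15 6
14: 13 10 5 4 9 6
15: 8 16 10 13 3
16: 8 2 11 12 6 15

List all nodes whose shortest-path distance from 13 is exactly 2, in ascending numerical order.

2, 3, 4, 5, 9, 11, 16

Level 0: 13
Level 1: 6, 8, 10, 14, 15
Level 2: 2, 3, 4, 5, 9, 11, 16
Level 3: 1, 7, 12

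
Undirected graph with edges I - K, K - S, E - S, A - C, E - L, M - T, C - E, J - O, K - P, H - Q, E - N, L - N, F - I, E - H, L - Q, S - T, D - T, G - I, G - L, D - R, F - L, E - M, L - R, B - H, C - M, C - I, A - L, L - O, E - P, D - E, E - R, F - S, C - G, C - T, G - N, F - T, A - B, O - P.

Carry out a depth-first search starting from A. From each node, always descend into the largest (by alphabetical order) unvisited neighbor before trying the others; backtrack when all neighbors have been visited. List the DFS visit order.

Visit A
A → L
L → R
R → E
E → S
S → T
T → M
M → C
C → I
I → K
K → P
P → O
O → J
I → G
G → N
I → F
T → D
E → H
H → Q
H → B

A, L, R, E, S, T, M, C, I, K, P, O, J, G, N, F, D, H, Q, B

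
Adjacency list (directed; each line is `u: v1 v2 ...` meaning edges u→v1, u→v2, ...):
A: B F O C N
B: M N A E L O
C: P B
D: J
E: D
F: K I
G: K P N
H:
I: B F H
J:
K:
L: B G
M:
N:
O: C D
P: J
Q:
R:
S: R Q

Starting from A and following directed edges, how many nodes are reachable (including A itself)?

BFS from A visits: A, O, N, F, C, B, D, K, I, P, M, L, E, J, H, G
Reachable nodes: 16 of 19 total.

16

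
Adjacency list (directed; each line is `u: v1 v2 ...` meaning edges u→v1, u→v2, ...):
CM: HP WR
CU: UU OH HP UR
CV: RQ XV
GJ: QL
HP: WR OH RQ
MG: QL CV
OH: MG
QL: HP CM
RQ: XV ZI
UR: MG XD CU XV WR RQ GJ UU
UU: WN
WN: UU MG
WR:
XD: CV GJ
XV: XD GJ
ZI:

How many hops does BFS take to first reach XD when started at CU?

2

Level 0: CU
Level 1: HP, OH, UR, UU
Level 2: GJ, MG, RQ, WN, WR, XD, XV
Level 3: CV, QL, ZI
Level 4: CM
XD first appears at level 2.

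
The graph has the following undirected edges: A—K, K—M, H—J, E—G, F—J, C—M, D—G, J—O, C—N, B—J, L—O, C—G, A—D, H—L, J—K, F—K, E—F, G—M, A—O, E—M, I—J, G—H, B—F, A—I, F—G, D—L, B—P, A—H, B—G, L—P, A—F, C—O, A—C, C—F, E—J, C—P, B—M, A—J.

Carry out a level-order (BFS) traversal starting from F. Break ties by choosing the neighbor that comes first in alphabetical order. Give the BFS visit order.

Visit F; enqueue A, B, C, E, G, J, K → queue [A, B, C, E, G, J, K]
Visit A; enqueue D, H, I, O → queue [B, C, E, G, J, K, D, H, I, O]
Visit B; enqueue M, P → queue [C, E, G, J, K, D, H, I, O, M, P]
Visit C; enqueue N → queue [E, G, J, K, D, H, I, O, M, P, N]
Visit E → queue [G, J, K, D, H, I, O, M, P, N]
Visit G → queue [J, K, D, H, I, O, M, P, N]
Visit J → queue [K, D, H, I, O, M, P, N]
Visit K → queue [D, H, I, O, M, P, N]
Visit D; enqueue L → queue [H, I, O, M, P, N, L]
Visit H → queue [I, O, M, P, N, L]
Visit I → queue [O, M, P, N, L]
Visit O → queue [M, P, N, L]
Visit M → queue [P, N, L]
Visit P → queue [N, L]
Visit N → queue [L]
Visit L → queue []

F → A → B → C → E → G → J → K → D → H → I → O → M → P → N → L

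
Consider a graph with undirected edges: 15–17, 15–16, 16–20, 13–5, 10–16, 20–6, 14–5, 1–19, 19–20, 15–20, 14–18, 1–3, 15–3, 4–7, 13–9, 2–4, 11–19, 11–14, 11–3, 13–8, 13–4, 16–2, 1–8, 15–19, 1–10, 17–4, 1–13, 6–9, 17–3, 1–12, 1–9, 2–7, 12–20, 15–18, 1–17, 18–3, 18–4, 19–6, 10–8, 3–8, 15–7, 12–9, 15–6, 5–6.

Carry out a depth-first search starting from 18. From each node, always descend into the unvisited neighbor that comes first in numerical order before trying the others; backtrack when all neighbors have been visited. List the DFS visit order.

Visit 18
18 → 3
3 → 1
1 → 8
8 → 10
10 → 16
16 → 2
2 → 4
4 → 7
7 → 15
15 → 6
6 → 5
5 → 13
13 → 9
9 → 12
12 → 20
20 → 19
19 → 11
11 → 14
15 → 17

18 → 3 → 1 → 8 → 10 → 16 → 2 → 4 → 7 → 15 → 6 → 5 → 13 → 9 → 12 → 20 → 19 → 11 → 14 → 17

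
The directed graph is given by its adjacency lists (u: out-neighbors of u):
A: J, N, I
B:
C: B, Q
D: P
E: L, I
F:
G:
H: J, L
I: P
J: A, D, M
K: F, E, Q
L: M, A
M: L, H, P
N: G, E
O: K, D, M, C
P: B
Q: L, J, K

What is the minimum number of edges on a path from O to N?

4

Level 0: O
Level 1: C, D, K, M
Level 2: B, E, F, H, L, P, Q
Level 3: A, I, J
Level 4: N
Level 5: G
N first appears at level 4.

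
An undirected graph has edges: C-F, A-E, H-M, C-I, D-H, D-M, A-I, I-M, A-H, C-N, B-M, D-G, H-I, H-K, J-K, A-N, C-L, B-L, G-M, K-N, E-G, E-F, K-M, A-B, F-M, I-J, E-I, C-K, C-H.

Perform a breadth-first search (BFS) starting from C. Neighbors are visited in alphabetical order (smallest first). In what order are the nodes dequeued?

C F H I K L N E M A D J B G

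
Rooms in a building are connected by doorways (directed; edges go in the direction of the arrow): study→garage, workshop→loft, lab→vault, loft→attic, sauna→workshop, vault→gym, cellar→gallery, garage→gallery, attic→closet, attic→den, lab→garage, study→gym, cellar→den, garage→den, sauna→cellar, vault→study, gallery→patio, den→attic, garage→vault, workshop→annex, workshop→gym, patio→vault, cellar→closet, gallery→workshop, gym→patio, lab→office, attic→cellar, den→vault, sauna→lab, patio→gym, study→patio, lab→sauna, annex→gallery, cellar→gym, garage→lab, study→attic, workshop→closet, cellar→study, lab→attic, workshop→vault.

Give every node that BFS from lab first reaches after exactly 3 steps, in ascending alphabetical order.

Level 0: lab
Level 1: attic, garage, office, sauna, vault
Level 2: cellar, closet, den, gallery, gym, study, workshop
Level 3: annex, loft, patio

annex, loft, patio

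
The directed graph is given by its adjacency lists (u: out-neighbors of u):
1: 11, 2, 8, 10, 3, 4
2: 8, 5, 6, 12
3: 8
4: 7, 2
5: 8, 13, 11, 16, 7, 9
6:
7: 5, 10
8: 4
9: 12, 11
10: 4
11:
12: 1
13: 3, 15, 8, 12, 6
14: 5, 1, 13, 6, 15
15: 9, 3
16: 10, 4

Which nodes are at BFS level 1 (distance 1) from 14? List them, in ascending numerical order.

Level 0: 14
Level 1: 1, 5, 6, 13, 15
Level 2: 2, 3, 4, 7, 8, 9, 10, 11, 12, 16

1, 5, 6, 13, 15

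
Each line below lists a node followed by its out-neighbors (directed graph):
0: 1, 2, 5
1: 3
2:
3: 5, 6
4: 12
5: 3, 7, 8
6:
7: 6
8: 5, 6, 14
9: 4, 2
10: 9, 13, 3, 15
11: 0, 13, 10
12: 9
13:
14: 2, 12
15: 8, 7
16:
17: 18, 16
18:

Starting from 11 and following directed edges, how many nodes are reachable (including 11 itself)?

BFS from 11 visits: 11, 0, 10, 13, 1, 2, 5, 3, 9, 15, 7, 8, 6, 4, 14, 12
Reachable nodes: 16 of 19 total.

16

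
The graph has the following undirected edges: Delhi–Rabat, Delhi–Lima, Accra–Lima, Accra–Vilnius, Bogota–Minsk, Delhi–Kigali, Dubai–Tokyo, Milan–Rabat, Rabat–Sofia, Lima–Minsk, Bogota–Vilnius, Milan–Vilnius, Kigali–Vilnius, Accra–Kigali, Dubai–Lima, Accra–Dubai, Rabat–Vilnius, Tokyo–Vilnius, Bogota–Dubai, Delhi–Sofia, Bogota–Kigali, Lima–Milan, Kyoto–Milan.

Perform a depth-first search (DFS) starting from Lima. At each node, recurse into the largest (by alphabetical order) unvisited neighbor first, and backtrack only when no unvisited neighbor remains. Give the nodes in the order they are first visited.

Lima → Minsk → Bogota → Vilnius → Tokyo → Dubai → Accra → Kigali → Delhi → Sofia → Rabat → Milan → Kyoto

Visit Lima
Lima → Minsk
Minsk → Bogota
Bogota → Vilnius
Vilnius → Tokyo
Tokyo → Dubai
Dubai → Accra
Accra → Kigali
Kigali → Delhi
Delhi → Sofia
Sofia → Rabat
Rabat → Milan
Milan → Kyoto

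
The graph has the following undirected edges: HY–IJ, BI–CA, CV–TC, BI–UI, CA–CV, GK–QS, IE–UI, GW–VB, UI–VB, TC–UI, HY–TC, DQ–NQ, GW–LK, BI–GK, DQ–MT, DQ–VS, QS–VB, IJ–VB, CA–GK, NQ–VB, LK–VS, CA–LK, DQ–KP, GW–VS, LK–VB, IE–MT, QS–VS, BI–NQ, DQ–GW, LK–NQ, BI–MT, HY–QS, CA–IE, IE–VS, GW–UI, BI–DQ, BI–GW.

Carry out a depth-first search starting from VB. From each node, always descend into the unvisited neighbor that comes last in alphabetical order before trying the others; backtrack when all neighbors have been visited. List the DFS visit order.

VB, UI, TC, HY, QS, VS, LK, NQ, DQ, MT, IE, CA, GK, BI, GW, CV, KP, IJ

Visit VB
VB → UI
UI → TC
TC → HY
HY → QS
QS → VS
VS → LK
LK → NQ
NQ → DQ
DQ → MT
MT → IE
IE → CA
CA → GK
GK → BI
BI → GW
CA → CV
DQ → KP
HY → IJ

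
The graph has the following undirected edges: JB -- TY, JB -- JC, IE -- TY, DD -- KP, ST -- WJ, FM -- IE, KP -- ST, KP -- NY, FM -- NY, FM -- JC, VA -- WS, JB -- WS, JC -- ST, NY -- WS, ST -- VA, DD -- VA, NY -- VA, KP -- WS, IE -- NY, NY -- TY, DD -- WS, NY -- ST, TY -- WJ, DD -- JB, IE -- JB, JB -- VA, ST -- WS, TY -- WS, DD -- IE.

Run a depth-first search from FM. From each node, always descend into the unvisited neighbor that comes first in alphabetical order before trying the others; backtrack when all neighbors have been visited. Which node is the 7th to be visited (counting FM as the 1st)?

KP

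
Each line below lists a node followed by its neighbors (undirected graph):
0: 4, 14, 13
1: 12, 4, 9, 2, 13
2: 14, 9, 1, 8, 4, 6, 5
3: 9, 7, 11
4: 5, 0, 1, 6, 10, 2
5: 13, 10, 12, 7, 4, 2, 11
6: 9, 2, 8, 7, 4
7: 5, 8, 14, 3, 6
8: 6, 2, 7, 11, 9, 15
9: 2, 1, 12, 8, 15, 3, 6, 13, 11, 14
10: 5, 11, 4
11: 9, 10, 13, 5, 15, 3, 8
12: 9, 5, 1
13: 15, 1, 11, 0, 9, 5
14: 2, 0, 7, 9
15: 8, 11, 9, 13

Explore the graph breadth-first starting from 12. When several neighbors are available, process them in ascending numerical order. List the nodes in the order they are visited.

12 → 1 → 5 → 9 → 2 → 4 → 13 → 7 → 10 → 11 → 3 → 6 → 8 → 14 → 15 → 0

Visit 12; enqueue 1, 5, 9 → queue [1, 5, 9]
Visit 1; enqueue 2, 4, 13 → queue [5, 9, 2, 4, 13]
Visit 5; enqueue 7, 10, 11 → queue [9, 2, 4, 13, 7, 10, 11]
Visit 9; enqueue 3, 6, 8, 14, 15 → queue [2, 4, 13, 7, 10, 11, 3, 6, 8, 14, 15]
Visit 2 → queue [4, 13, 7, 10, 11, 3, 6, 8, 14, 15]
Visit 4; enqueue 0 → queue [13, 7, 10, 11, 3, 6, 8, 14, 15, 0]
Visit 13 → queue [7, 10, 11, 3, 6, 8, 14, 15, 0]
Visit 7 → queue [10, 11, 3, 6, 8, 14, 15, 0]
Visit 10 → queue [11, 3, 6, 8, 14, 15, 0]
Visit 11 → queue [3, 6, 8, 14, 15, 0]
Visit 3 → queue [6, 8, 14, 15, 0]
Visit 6 → queue [8, 14, 15, 0]
Visit 8 → queue [14, 15, 0]
Visit 14 → queue [15, 0]
Visit 15 → queue [0]
Visit 0 → queue []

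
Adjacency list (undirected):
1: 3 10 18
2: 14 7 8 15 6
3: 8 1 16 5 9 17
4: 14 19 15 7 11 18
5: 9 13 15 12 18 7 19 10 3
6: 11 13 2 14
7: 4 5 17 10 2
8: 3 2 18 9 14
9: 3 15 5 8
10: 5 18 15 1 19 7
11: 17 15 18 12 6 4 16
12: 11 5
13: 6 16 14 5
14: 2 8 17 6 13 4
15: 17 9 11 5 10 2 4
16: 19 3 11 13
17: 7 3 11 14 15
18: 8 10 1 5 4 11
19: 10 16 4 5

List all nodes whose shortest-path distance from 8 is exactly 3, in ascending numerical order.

12, 19

Level 0: 8
Level 1: 2, 3, 9, 14, 18
Level 2: 1, 4, 5, 6, 7, 10, 11, 13, 15, 16, 17
Level 3: 12, 19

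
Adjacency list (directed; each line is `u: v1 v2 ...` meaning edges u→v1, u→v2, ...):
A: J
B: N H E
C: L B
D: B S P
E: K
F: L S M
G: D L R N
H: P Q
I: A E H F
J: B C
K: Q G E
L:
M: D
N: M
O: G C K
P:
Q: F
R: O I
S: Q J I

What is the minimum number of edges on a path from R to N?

3

Level 0: R
Level 1: I, O
Level 2: A, C, E, F, G, H, K
Level 3: B, D, J, L, M, N, P, Q, S
N first appears at level 3.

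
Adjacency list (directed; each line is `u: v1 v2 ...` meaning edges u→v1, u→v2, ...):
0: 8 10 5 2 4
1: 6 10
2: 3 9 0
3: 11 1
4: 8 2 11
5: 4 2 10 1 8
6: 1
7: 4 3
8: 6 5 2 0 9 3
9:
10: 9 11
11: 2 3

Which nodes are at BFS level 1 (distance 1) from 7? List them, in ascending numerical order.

Level 0: 7
Level 1: 3, 4
Level 2: 1, 2, 8, 11
Level 3: 0, 5, 6, 9, 10

3, 4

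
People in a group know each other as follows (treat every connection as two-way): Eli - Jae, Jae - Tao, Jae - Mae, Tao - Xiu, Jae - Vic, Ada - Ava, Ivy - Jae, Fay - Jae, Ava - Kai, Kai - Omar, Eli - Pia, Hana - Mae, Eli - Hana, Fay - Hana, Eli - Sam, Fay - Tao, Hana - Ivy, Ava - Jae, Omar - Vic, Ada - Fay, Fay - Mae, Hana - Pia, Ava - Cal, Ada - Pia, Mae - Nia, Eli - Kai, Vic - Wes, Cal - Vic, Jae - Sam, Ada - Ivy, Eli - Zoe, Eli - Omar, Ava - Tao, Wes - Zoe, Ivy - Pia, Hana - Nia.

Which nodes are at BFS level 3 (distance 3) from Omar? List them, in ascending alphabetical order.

Ada, Fay, Ivy, Mae, Nia, Tao

Level 0: Omar
Level 1: Eli, Kai, Vic
Level 2: Ava, Cal, Hana, Jae, Pia, Sam, Wes, Zoe
Level 3: Ada, Fay, Ivy, Mae, Nia, Tao
Level 4: Xiu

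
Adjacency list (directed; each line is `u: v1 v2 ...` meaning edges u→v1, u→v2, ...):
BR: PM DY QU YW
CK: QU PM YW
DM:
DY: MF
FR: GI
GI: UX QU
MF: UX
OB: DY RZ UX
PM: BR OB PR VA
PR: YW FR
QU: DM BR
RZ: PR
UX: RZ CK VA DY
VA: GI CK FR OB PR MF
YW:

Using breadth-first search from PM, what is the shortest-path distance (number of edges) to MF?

Level 0: PM
Level 1: BR, OB, PR, VA
Level 2: CK, DY, FR, GI, MF, QU, RZ, UX, YW
Level 3: DM
MF first appears at level 2.

2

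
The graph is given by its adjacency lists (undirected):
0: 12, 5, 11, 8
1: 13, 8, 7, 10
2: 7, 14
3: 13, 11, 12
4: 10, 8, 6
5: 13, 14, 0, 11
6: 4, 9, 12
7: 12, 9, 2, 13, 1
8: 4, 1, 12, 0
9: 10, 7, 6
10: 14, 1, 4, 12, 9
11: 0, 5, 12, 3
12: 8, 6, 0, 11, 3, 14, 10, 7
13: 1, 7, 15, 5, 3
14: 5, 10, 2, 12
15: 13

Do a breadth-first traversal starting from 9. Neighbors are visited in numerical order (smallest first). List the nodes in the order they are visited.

Visit 9; enqueue 6, 7, 10 → queue [6, 7, 10]
Visit 6; enqueue 4, 12 → queue [7, 10, 4, 12]
Visit 7; enqueue 1, 2, 13 → queue [10, 4, 12, 1, 2, 13]
Visit 10; enqueue 14 → queue [4, 12, 1, 2, 13, 14]
Visit 4; enqueue 8 → queue [12, 1, 2, 13, 14, 8]
Visit 12; enqueue 0, 3, 11 → queue [1, 2, 13, 14, 8, 0, 3, 11]
Visit 1 → queue [2, 13, 14, 8, 0, 3, 11]
Visit 2 → queue [13, 14, 8, 0, 3, 11]
Visit 13; enqueue 5, 15 → queue [14, 8, 0, 3, 11, 5, 15]
Visit 14 → queue [8, 0, 3, 11, 5, 15]
Visit 8 → queue [0, 3, 11, 5, 15]
Visit 0 → queue [3, 11, 5, 15]
Visit 3 → queue [11, 5, 15]
Visit 11 → queue [5, 15]
Visit 5 → queue [15]
Visit 15 → queue []

9 → 6 → 7 → 10 → 4 → 12 → 1 → 2 → 13 → 14 → 8 → 0 → 3 → 11 → 5 → 15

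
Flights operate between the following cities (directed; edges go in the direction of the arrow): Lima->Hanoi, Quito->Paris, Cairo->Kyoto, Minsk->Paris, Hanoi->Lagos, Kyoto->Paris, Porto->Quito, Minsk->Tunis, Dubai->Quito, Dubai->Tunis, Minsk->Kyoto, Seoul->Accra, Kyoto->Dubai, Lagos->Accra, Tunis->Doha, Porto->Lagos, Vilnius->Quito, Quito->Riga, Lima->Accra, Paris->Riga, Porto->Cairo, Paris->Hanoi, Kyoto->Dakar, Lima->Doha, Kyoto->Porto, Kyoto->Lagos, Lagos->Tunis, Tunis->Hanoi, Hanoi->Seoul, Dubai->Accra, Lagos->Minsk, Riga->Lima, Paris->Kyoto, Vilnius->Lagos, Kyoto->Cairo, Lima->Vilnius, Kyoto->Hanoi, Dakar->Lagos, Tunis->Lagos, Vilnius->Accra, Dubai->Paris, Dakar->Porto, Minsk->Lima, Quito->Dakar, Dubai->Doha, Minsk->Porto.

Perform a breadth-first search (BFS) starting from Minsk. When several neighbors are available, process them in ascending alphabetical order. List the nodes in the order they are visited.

Minsk, Kyoto, Lima, Paris, Porto, Tunis, Cairo, Dakar, Dubai, Hanoi, Lagos, Accra, Doha, Vilnius, Riga, Quito, Seoul

Visit Minsk; enqueue Kyoto, Lima, Paris, Porto, Tunis → queue [Kyoto, Lima, Paris, Porto, Tunis]
Visit Kyoto; enqueue Cairo, Dakar, Dubai, Hanoi, Lagos → queue [Lima, Paris, Porto, Tunis, Cairo, Dakar, Dubai, Hanoi, Lagos]
Visit Lima; enqueue Accra, Doha, Vilnius → queue [Paris, Porto, Tunis, Cairo, Dakar, Dubai, Hanoi, Lagos, Accra, Doha, Vilnius]
Visit Paris; enqueue Riga → queue [Porto, Tunis, Cairo, Dakar, Dubai, Hanoi, Lagos, Accra, Doha, Vilnius, Riga]
Visit Porto; enqueue Quito → queue [Tunis, Cairo, Dakar, Dubai, Hanoi, Lagos, Accra, Doha, Vilnius, Riga, Quito]
Visit Tunis → queue [Cairo, Dakar, Dubai, Hanoi, Lagos, Accra, Doha, Vilnius, Riga, Quito]
Visit Cairo → queue [Dakar, Dubai, Hanoi, Lagos, Accra, Doha, Vilnius, Riga, Quito]
Visit Dakar → queue [Dubai, Hanoi, Lagos, Accra, Doha, Vilnius, Riga, Quito]
Visit Dubai → queue [Hanoi, Lagos, Accra, Doha, Vilnius, Riga, Quito]
Visit Hanoi; enqueue Seoul → queue [Lagos, Accra, Doha, Vilnius, Riga, Quito, Seoul]
Visit Lagos → queue [Accra, Doha, Vilnius, Riga, Quito, Seoul]
Visit Accra → queue [Doha, Vilnius, Riga, Quito, Seoul]
Visit Doha → queue [Vilnius, Riga, Quito, Seoul]
Visit Vilnius → queue [Riga, Quito, Seoul]
Visit Riga → queue [Quito, Seoul]
Visit Quito → queue [Seoul]
Visit Seoul → queue []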